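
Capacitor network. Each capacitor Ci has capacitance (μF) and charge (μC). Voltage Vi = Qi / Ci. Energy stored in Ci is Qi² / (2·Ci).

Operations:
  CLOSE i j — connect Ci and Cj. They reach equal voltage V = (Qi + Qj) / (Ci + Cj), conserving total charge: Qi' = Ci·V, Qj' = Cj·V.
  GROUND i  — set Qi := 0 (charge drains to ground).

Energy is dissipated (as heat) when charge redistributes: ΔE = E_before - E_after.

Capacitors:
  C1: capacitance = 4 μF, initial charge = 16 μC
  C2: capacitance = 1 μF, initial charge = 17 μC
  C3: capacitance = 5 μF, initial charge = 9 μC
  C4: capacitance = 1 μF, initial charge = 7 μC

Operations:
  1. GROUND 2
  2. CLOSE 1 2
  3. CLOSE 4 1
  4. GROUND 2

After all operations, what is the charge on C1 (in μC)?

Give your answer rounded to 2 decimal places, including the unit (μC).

Answer: 15.84 μC

Derivation:
Initial: C1(4μF, Q=16μC, V=4.00V), C2(1μF, Q=17μC, V=17.00V), C3(5μF, Q=9μC, V=1.80V), C4(1μF, Q=7μC, V=7.00V)
Op 1: GROUND 2: Q2=0; energy lost=144.500
Op 2: CLOSE 1-2: Q_total=16.00, C_total=5.00, V=3.20; Q1=12.80, Q2=3.20; dissipated=6.400
Op 3: CLOSE 4-1: Q_total=19.80, C_total=5.00, V=3.96; Q4=3.96, Q1=15.84; dissipated=5.776
Op 4: GROUND 2: Q2=0; energy lost=5.120
Final charges: Q1=15.84, Q2=0.00, Q3=9.00, Q4=3.96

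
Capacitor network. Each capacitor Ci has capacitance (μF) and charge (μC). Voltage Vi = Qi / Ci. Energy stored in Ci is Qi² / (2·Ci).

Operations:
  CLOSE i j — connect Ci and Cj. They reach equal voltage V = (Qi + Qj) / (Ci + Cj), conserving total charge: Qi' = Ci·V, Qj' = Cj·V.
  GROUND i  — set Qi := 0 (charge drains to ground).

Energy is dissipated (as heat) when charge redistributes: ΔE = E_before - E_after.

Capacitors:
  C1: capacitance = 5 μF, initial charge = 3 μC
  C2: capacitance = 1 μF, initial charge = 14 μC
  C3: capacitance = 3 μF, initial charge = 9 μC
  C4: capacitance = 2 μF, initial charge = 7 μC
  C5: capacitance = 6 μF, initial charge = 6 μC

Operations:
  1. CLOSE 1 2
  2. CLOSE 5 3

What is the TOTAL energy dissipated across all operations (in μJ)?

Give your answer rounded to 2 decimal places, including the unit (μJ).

Answer: 78.82 μJ

Derivation:
Initial: C1(5μF, Q=3μC, V=0.60V), C2(1μF, Q=14μC, V=14.00V), C3(3μF, Q=9μC, V=3.00V), C4(2μF, Q=7μC, V=3.50V), C5(6μF, Q=6μC, V=1.00V)
Op 1: CLOSE 1-2: Q_total=17.00, C_total=6.00, V=2.83; Q1=14.17, Q2=2.83; dissipated=74.817
Op 2: CLOSE 5-3: Q_total=15.00, C_total=9.00, V=1.67; Q5=10.00, Q3=5.00; dissipated=4.000
Total dissipated: 78.817 μJ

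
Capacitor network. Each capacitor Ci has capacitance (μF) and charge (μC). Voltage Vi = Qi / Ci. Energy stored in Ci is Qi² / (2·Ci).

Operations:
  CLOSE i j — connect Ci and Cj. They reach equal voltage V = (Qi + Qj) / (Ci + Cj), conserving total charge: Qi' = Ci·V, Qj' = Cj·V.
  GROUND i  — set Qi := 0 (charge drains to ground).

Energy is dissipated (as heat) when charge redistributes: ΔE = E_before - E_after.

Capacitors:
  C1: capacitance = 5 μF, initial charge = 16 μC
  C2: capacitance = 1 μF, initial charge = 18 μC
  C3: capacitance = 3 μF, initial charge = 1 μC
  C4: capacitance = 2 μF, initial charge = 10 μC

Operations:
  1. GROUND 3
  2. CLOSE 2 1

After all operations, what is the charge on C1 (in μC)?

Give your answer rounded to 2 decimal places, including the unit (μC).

Answer: 28.33 μC

Derivation:
Initial: C1(5μF, Q=16μC, V=3.20V), C2(1μF, Q=18μC, V=18.00V), C3(3μF, Q=1μC, V=0.33V), C4(2μF, Q=10μC, V=5.00V)
Op 1: GROUND 3: Q3=0; energy lost=0.167
Op 2: CLOSE 2-1: Q_total=34.00, C_total=6.00, V=5.67; Q2=5.67, Q1=28.33; dissipated=91.267
Final charges: Q1=28.33, Q2=5.67, Q3=0.00, Q4=10.00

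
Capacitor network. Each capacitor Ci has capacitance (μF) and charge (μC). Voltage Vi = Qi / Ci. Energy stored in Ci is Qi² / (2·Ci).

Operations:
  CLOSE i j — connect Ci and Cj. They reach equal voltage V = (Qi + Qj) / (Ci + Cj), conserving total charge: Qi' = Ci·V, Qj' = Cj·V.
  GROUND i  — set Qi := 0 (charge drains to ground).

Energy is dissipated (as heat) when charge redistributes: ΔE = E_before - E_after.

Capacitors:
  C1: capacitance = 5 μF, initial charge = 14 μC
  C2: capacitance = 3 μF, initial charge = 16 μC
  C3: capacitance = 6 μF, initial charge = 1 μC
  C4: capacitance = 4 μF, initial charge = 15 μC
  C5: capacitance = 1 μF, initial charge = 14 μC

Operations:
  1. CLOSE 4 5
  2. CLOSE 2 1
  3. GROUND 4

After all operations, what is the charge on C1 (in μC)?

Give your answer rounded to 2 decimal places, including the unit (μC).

Answer: 18.75 μC

Derivation:
Initial: C1(5μF, Q=14μC, V=2.80V), C2(3μF, Q=16μC, V=5.33V), C3(6μF, Q=1μC, V=0.17V), C4(4μF, Q=15μC, V=3.75V), C5(1μF, Q=14μC, V=14.00V)
Op 1: CLOSE 4-5: Q_total=29.00, C_total=5.00, V=5.80; Q4=23.20, Q5=5.80; dissipated=42.025
Op 2: CLOSE 2-1: Q_total=30.00, C_total=8.00, V=3.75; Q2=11.25, Q1=18.75; dissipated=6.017
Op 3: GROUND 4: Q4=0; energy lost=67.280
Final charges: Q1=18.75, Q2=11.25, Q3=1.00, Q4=0.00, Q5=5.80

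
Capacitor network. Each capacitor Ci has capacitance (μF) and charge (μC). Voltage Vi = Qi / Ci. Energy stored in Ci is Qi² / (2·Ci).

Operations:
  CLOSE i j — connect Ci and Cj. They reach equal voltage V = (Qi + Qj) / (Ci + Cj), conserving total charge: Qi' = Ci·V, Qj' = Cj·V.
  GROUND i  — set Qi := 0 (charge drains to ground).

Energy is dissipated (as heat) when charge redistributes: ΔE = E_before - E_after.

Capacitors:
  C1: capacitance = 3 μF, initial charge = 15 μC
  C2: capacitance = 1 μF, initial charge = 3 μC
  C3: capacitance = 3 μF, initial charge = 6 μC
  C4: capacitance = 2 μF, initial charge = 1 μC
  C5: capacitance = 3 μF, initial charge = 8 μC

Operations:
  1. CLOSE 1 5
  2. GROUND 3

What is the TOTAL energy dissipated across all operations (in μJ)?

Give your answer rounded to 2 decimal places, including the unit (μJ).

Initial: C1(3μF, Q=15μC, V=5.00V), C2(1μF, Q=3μC, V=3.00V), C3(3μF, Q=6μC, V=2.00V), C4(2μF, Q=1μC, V=0.50V), C5(3μF, Q=8μC, V=2.67V)
Op 1: CLOSE 1-5: Q_total=23.00, C_total=6.00, V=3.83; Q1=11.50, Q5=11.50; dissipated=4.083
Op 2: GROUND 3: Q3=0; energy lost=6.000
Total dissipated: 10.083 μJ

Answer: 10.08 μJ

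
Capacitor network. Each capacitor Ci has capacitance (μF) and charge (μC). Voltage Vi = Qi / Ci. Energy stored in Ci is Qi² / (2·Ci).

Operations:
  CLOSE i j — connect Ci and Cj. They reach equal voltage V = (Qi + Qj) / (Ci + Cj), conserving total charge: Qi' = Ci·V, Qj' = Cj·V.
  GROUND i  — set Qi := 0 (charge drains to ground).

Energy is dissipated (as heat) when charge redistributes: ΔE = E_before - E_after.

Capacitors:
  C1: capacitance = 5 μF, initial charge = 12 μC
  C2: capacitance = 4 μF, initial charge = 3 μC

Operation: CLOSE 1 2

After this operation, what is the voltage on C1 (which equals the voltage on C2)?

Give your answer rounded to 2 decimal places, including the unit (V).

Answer: 1.67 V

Derivation:
Initial: C1(5μF, Q=12μC, V=2.40V), C2(4μF, Q=3μC, V=0.75V)
Op 1: CLOSE 1-2: Q_total=15.00, C_total=9.00, V=1.67; Q1=8.33, Q2=6.67; dissipated=3.025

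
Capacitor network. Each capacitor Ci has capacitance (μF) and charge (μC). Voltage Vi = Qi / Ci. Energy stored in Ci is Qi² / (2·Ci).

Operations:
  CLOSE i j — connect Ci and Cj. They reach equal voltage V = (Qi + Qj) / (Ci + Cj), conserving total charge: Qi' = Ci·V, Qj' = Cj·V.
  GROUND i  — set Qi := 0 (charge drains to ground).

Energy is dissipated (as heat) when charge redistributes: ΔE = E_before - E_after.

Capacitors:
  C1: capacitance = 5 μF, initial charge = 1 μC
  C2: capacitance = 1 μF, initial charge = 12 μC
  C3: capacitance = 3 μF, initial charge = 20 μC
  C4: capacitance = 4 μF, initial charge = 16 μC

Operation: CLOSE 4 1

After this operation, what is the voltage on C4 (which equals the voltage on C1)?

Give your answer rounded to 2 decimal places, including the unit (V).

Initial: C1(5μF, Q=1μC, V=0.20V), C2(1μF, Q=12μC, V=12.00V), C3(3μF, Q=20μC, V=6.67V), C4(4μF, Q=16μC, V=4.00V)
Op 1: CLOSE 4-1: Q_total=17.00, C_total=9.00, V=1.89; Q4=7.56, Q1=9.44; dissipated=16.044

Answer: 1.89 V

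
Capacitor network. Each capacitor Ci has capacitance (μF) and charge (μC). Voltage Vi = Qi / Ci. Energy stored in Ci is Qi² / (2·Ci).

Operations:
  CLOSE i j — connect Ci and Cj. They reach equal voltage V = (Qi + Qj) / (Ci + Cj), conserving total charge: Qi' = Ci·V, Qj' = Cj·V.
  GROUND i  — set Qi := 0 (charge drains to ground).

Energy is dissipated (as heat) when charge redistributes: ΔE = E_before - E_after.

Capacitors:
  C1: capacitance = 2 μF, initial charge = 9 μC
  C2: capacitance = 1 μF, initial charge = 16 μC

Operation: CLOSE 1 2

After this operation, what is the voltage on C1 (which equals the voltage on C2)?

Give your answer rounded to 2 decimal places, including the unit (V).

Initial: C1(2μF, Q=9μC, V=4.50V), C2(1μF, Q=16μC, V=16.00V)
Op 1: CLOSE 1-2: Q_total=25.00, C_total=3.00, V=8.33; Q1=16.67, Q2=8.33; dissipated=44.083

Answer: 8.33 V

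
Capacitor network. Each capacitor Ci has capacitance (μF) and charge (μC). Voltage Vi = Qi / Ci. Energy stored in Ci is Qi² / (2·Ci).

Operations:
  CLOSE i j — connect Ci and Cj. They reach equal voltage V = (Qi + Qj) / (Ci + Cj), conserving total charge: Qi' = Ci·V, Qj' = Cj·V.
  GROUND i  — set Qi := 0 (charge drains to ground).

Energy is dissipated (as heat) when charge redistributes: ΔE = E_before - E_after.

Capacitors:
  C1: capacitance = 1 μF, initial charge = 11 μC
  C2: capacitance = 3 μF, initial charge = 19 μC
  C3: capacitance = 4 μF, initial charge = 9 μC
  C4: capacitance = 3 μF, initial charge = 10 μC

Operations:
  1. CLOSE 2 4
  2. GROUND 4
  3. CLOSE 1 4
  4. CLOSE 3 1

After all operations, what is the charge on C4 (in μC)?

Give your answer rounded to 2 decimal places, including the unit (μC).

Answer: 8.25 μC

Derivation:
Initial: C1(1μF, Q=11μC, V=11.00V), C2(3μF, Q=19μC, V=6.33V), C3(4μF, Q=9μC, V=2.25V), C4(3μF, Q=10μC, V=3.33V)
Op 1: CLOSE 2-4: Q_total=29.00, C_total=6.00, V=4.83; Q2=14.50, Q4=14.50; dissipated=6.750
Op 2: GROUND 4: Q4=0; energy lost=35.042
Op 3: CLOSE 1-4: Q_total=11.00, C_total=4.00, V=2.75; Q1=2.75, Q4=8.25; dissipated=45.375
Op 4: CLOSE 3-1: Q_total=11.75, C_total=5.00, V=2.35; Q3=9.40, Q1=2.35; dissipated=0.100
Final charges: Q1=2.35, Q2=14.50, Q3=9.40, Q4=8.25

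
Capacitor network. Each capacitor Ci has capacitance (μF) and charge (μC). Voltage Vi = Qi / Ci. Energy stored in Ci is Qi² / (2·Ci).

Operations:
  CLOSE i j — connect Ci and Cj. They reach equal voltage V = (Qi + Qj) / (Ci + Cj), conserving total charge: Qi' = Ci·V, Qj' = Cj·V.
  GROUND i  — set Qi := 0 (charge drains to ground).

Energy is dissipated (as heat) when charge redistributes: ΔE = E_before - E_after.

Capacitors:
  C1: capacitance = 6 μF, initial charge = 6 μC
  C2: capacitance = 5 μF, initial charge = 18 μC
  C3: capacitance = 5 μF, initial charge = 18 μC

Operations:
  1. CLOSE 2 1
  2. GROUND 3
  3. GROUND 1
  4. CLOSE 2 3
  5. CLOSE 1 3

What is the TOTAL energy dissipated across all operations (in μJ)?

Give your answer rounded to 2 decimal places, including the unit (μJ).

Answer: 63.47 μJ

Derivation:
Initial: C1(6μF, Q=6μC, V=1.00V), C2(5μF, Q=18μC, V=3.60V), C3(5μF, Q=18μC, V=3.60V)
Op 1: CLOSE 2-1: Q_total=24.00, C_total=11.00, V=2.18; Q2=10.91, Q1=13.09; dissipated=9.218
Op 2: GROUND 3: Q3=0; energy lost=32.400
Op 3: GROUND 1: Q1=0; energy lost=14.281
Op 4: CLOSE 2-3: Q_total=10.91, C_total=10.00, V=1.09; Q2=5.45, Q3=5.45; dissipated=5.950
Op 5: CLOSE 1-3: Q_total=5.45, C_total=11.00, V=0.50; Q1=2.98, Q3=2.48; dissipated=1.623
Total dissipated: 63.472 μJ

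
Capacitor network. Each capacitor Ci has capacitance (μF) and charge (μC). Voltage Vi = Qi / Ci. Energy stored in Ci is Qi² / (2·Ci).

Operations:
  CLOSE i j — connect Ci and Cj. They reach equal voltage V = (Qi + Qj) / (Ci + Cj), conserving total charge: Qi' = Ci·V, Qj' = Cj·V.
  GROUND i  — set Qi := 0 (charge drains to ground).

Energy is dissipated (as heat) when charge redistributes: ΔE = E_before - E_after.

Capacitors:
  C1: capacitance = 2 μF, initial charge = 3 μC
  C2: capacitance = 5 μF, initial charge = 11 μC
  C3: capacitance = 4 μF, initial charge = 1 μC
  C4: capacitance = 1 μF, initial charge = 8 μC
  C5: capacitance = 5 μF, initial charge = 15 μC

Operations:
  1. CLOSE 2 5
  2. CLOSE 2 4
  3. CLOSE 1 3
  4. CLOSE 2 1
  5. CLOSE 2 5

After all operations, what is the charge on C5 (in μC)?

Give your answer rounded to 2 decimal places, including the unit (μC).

Initial: C1(2μF, Q=3μC, V=1.50V), C2(5μF, Q=11μC, V=2.20V), C3(4μF, Q=1μC, V=0.25V), C4(1μF, Q=8μC, V=8.00V), C5(5μF, Q=15μC, V=3.00V)
Op 1: CLOSE 2-5: Q_total=26.00, C_total=10.00, V=2.60; Q2=13.00, Q5=13.00; dissipated=0.800
Op 2: CLOSE 2-4: Q_total=21.00, C_total=6.00, V=3.50; Q2=17.50, Q4=3.50; dissipated=12.150
Op 3: CLOSE 1-3: Q_total=4.00, C_total=6.00, V=0.67; Q1=1.33, Q3=2.67; dissipated=1.042
Op 4: CLOSE 2-1: Q_total=18.83, C_total=7.00, V=2.69; Q2=13.45, Q1=5.38; dissipated=5.734
Op 5: CLOSE 2-5: Q_total=26.45, C_total=10.00, V=2.65; Q2=13.23, Q5=13.23; dissipated=0.010
Final charges: Q1=5.38, Q2=13.23, Q3=2.67, Q4=3.50, Q5=13.23

Answer: 13.23 μC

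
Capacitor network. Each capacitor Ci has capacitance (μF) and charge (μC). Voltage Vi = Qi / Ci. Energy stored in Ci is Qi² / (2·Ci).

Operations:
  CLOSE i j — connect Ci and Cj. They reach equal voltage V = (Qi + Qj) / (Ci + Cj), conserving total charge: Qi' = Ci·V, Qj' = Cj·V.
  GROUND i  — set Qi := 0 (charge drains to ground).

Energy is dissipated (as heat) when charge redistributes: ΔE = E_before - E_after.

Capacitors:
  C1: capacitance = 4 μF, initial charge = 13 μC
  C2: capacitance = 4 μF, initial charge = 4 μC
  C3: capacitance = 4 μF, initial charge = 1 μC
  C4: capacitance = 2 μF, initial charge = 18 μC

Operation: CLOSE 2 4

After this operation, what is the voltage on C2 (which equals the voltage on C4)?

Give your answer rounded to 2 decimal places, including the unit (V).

Answer: 3.67 V

Derivation:
Initial: C1(4μF, Q=13μC, V=3.25V), C2(4μF, Q=4μC, V=1.00V), C3(4μF, Q=1μC, V=0.25V), C4(2μF, Q=18μC, V=9.00V)
Op 1: CLOSE 2-4: Q_total=22.00, C_total=6.00, V=3.67; Q2=14.67, Q4=7.33; dissipated=42.667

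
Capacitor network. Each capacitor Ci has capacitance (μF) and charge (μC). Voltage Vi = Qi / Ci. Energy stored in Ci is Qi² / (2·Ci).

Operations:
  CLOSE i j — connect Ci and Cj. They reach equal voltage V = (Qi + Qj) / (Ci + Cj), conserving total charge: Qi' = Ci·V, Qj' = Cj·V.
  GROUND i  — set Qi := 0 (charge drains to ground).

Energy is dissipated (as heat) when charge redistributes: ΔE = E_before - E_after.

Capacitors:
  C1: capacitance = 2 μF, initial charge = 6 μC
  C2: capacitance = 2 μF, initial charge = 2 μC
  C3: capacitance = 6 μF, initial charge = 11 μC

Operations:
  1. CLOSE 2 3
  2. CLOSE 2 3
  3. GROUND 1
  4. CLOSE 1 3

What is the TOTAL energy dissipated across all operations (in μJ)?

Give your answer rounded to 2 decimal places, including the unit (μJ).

Answer: 11.50 μJ

Derivation:
Initial: C1(2μF, Q=6μC, V=3.00V), C2(2μF, Q=2μC, V=1.00V), C3(6μF, Q=11μC, V=1.83V)
Op 1: CLOSE 2-3: Q_total=13.00, C_total=8.00, V=1.62; Q2=3.25, Q3=9.75; dissipated=0.521
Op 2: CLOSE 2-3: Q_total=13.00, C_total=8.00, V=1.62; Q2=3.25, Q3=9.75; dissipated=0.000
Op 3: GROUND 1: Q1=0; energy lost=9.000
Op 4: CLOSE 1-3: Q_total=9.75, C_total=8.00, V=1.22; Q1=2.44, Q3=7.31; dissipated=1.980
Total dissipated: 11.501 μJ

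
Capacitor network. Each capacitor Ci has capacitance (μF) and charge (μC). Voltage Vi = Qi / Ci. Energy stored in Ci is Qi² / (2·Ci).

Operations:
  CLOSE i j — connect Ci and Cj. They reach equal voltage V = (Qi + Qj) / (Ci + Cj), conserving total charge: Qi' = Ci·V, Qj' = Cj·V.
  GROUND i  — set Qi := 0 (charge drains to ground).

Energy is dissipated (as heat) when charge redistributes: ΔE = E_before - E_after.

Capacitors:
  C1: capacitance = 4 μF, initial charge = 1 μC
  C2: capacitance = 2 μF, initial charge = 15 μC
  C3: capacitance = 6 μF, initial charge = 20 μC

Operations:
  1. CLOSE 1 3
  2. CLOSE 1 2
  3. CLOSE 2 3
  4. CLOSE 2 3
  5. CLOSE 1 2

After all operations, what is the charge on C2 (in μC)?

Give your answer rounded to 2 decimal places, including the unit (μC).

Initial: C1(4μF, Q=1μC, V=0.25V), C2(2μF, Q=15μC, V=7.50V), C3(6μF, Q=20μC, V=3.33V)
Op 1: CLOSE 1-3: Q_total=21.00, C_total=10.00, V=2.10; Q1=8.40, Q3=12.60; dissipated=11.408
Op 2: CLOSE 1-2: Q_total=23.40, C_total=6.00, V=3.90; Q1=15.60, Q2=7.80; dissipated=19.440
Op 3: CLOSE 2-3: Q_total=20.40, C_total=8.00, V=2.55; Q2=5.10, Q3=15.30; dissipated=2.430
Op 4: CLOSE 2-3: Q_total=20.40, C_total=8.00, V=2.55; Q2=5.10, Q3=15.30; dissipated=0.000
Op 5: CLOSE 1-2: Q_total=20.70, C_total=6.00, V=3.45; Q1=13.80, Q2=6.90; dissipated=1.215
Final charges: Q1=13.80, Q2=6.90, Q3=15.30

Answer: 6.90 μC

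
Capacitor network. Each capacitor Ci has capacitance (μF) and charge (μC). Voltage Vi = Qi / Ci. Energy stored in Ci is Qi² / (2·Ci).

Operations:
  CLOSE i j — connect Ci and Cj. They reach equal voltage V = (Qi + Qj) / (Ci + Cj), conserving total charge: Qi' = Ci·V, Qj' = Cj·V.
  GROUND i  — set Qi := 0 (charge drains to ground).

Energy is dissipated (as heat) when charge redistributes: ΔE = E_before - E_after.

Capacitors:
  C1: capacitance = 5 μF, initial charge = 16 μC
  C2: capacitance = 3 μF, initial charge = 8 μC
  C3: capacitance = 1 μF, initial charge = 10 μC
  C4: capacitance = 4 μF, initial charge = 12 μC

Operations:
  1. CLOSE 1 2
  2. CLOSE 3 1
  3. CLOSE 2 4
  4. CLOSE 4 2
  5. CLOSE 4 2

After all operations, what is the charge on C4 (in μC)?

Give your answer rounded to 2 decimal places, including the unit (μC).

Initial: C1(5μF, Q=16μC, V=3.20V), C2(3μF, Q=8μC, V=2.67V), C3(1μF, Q=10μC, V=10.00V), C4(4μF, Q=12μC, V=3.00V)
Op 1: CLOSE 1-2: Q_total=24.00, C_total=8.00, V=3.00; Q1=15.00, Q2=9.00; dissipated=0.267
Op 2: CLOSE 3-1: Q_total=25.00, C_total=6.00, V=4.17; Q3=4.17, Q1=20.83; dissipated=20.417
Op 3: CLOSE 2-4: Q_total=21.00, C_total=7.00, V=3.00; Q2=9.00, Q4=12.00; dissipated=0.000
Op 4: CLOSE 4-2: Q_total=21.00, C_total=7.00, V=3.00; Q4=12.00, Q2=9.00; dissipated=0.000
Op 5: CLOSE 4-2: Q_total=21.00, C_total=7.00, V=3.00; Q4=12.00, Q2=9.00; dissipated=0.000
Final charges: Q1=20.83, Q2=9.00, Q3=4.17, Q4=12.00

Answer: 12.00 μC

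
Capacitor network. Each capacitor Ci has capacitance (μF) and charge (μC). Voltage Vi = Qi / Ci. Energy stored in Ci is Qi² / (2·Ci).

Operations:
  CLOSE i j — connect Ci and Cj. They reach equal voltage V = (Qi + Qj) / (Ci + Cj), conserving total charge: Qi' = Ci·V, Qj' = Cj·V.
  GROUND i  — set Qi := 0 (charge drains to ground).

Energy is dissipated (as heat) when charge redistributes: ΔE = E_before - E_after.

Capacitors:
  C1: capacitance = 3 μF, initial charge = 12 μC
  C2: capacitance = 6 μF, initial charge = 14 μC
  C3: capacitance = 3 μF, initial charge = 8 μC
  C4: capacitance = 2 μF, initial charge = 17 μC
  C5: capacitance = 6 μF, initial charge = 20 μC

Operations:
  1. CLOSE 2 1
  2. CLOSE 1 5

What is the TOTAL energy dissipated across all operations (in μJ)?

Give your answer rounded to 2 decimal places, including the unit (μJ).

Initial: C1(3μF, Q=12μC, V=4.00V), C2(6μF, Q=14μC, V=2.33V), C3(3μF, Q=8μC, V=2.67V), C4(2μF, Q=17μC, V=8.50V), C5(6μF, Q=20μC, V=3.33V)
Op 1: CLOSE 2-1: Q_total=26.00, C_total=9.00, V=2.89; Q2=17.33, Q1=8.67; dissipated=2.778
Op 2: CLOSE 1-5: Q_total=28.67, C_total=9.00, V=3.19; Q1=9.56, Q5=19.11; dissipated=0.198
Total dissipated: 2.975 μJ

Answer: 2.98 μJ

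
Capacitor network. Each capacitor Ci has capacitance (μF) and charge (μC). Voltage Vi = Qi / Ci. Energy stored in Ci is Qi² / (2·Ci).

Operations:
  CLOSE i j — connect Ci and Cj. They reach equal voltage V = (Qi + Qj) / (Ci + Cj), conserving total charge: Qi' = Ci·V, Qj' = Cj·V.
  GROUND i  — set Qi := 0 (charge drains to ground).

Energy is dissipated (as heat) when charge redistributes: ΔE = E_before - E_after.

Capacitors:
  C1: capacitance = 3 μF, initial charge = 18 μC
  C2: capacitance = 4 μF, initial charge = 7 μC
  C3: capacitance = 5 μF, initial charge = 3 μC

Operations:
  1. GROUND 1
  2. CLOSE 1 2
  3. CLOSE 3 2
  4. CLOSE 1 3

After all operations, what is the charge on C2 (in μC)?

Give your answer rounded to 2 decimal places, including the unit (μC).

Initial: C1(3μF, Q=18μC, V=6.00V), C2(4μF, Q=7μC, V=1.75V), C3(5μF, Q=3μC, V=0.60V)
Op 1: GROUND 1: Q1=0; energy lost=54.000
Op 2: CLOSE 1-2: Q_total=7.00, C_total=7.00, V=1.00; Q1=3.00, Q2=4.00; dissipated=2.625
Op 3: CLOSE 3-2: Q_total=7.00, C_total=9.00, V=0.78; Q3=3.89, Q2=3.11; dissipated=0.178
Op 4: CLOSE 1-3: Q_total=6.89, C_total=8.00, V=0.86; Q1=2.58, Q3=4.31; dissipated=0.046
Final charges: Q1=2.58, Q2=3.11, Q3=4.31

Answer: 3.11 μC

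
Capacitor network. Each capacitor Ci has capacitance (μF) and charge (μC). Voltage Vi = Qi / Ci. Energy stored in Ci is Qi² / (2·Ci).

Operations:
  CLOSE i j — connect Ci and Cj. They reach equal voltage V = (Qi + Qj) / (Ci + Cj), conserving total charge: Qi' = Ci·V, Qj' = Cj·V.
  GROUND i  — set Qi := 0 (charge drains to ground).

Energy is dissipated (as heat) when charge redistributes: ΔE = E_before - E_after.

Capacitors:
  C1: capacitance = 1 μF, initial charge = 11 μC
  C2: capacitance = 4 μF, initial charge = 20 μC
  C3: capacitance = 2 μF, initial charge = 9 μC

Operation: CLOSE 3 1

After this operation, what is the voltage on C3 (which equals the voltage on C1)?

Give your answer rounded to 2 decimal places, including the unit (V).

Answer: 6.67 V

Derivation:
Initial: C1(1μF, Q=11μC, V=11.00V), C2(4μF, Q=20μC, V=5.00V), C3(2μF, Q=9μC, V=4.50V)
Op 1: CLOSE 3-1: Q_total=20.00, C_total=3.00, V=6.67; Q3=13.33, Q1=6.67; dissipated=14.083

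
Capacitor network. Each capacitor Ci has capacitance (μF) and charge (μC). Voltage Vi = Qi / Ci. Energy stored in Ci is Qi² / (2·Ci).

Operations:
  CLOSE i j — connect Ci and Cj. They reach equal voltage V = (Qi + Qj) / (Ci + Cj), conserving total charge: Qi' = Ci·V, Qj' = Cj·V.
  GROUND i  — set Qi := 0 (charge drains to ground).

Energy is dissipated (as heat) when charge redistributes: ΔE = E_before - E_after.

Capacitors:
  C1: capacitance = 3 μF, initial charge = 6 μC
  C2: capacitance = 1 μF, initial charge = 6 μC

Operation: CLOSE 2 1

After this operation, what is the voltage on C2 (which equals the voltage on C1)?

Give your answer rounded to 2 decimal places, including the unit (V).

Initial: C1(3μF, Q=6μC, V=2.00V), C2(1μF, Q=6μC, V=6.00V)
Op 1: CLOSE 2-1: Q_total=12.00, C_total=4.00, V=3.00; Q2=3.00, Q1=9.00; dissipated=6.000

Answer: 3.00 V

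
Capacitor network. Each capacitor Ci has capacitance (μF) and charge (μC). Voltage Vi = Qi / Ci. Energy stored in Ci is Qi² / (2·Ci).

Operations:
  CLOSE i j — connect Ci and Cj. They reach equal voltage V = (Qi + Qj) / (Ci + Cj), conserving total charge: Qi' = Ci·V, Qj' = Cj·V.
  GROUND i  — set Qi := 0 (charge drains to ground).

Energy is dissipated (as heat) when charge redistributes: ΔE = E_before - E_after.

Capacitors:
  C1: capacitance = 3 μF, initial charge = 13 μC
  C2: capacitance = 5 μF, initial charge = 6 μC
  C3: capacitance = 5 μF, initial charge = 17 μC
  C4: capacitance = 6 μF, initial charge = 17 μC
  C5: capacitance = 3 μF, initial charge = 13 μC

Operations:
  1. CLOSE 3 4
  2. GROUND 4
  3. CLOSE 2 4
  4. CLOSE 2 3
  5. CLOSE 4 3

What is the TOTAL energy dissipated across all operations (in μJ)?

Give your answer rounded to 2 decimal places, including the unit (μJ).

Initial: C1(3μF, Q=13μC, V=4.33V), C2(5μF, Q=6μC, V=1.20V), C3(5μF, Q=17μC, V=3.40V), C4(6μF, Q=17μC, V=2.83V), C5(3μF, Q=13μC, V=4.33V)
Op 1: CLOSE 3-4: Q_total=34.00, C_total=11.00, V=3.09; Q3=15.45, Q4=18.55; dissipated=0.438
Op 2: GROUND 4: Q4=0; energy lost=28.661
Op 3: CLOSE 2-4: Q_total=6.00, C_total=11.00, V=0.55; Q2=2.73, Q4=3.27; dissipated=1.964
Op 4: CLOSE 2-3: Q_total=18.18, C_total=10.00, V=1.82; Q2=9.09, Q3=9.09; dissipated=8.099
Op 5: CLOSE 4-3: Q_total=12.36, C_total=11.00, V=1.12; Q4=6.74, Q3=5.62; dissipated=2.209
Total dissipated: 41.371 μJ

Answer: 41.37 μJ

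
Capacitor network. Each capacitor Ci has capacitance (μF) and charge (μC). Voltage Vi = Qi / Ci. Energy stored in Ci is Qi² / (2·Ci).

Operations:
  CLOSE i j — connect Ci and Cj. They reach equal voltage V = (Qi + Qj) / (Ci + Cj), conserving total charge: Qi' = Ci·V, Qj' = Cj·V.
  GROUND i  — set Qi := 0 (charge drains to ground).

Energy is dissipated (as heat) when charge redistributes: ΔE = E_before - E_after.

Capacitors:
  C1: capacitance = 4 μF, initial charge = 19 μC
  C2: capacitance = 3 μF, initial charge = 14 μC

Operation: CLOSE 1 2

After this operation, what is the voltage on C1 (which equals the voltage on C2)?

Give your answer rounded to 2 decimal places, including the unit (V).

Answer: 4.71 V

Derivation:
Initial: C1(4μF, Q=19μC, V=4.75V), C2(3μF, Q=14μC, V=4.67V)
Op 1: CLOSE 1-2: Q_total=33.00, C_total=7.00, V=4.71; Q1=18.86, Q2=14.14; dissipated=0.006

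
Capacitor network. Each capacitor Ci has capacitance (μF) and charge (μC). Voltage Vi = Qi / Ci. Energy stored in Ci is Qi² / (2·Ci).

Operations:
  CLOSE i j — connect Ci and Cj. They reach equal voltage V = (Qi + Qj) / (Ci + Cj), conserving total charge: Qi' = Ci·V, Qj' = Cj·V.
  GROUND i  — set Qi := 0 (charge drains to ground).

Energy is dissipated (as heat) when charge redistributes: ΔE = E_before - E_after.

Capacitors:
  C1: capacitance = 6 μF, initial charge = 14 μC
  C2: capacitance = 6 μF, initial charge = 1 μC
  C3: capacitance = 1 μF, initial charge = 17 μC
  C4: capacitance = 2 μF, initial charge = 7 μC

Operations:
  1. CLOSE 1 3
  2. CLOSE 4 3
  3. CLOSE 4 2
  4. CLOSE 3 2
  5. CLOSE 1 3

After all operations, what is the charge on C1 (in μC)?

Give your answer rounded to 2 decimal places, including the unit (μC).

Answer: 24.03 μC

Derivation:
Initial: C1(6μF, Q=14μC, V=2.33V), C2(6μF, Q=1μC, V=0.17V), C3(1μF, Q=17μC, V=17.00V), C4(2μF, Q=7μC, V=3.50V)
Op 1: CLOSE 1-3: Q_total=31.00, C_total=7.00, V=4.43; Q1=26.57, Q3=4.43; dissipated=92.190
Op 2: CLOSE 4-3: Q_total=11.43, C_total=3.00, V=3.81; Q4=7.62, Q3=3.81; dissipated=0.287
Op 3: CLOSE 4-2: Q_total=8.62, C_total=8.00, V=1.08; Q4=2.15, Q2=6.46; dissipated=9.953
Op 4: CLOSE 3-2: Q_total=10.27, C_total=7.00, V=1.47; Q3=1.47, Q2=8.81; dissipated=3.199
Op 5: CLOSE 1-3: Q_total=28.04, C_total=7.00, V=4.01; Q1=24.03, Q3=4.01; dissipated=3.757
Final charges: Q1=24.03, Q2=8.81, Q3=4.01, Q4=2.15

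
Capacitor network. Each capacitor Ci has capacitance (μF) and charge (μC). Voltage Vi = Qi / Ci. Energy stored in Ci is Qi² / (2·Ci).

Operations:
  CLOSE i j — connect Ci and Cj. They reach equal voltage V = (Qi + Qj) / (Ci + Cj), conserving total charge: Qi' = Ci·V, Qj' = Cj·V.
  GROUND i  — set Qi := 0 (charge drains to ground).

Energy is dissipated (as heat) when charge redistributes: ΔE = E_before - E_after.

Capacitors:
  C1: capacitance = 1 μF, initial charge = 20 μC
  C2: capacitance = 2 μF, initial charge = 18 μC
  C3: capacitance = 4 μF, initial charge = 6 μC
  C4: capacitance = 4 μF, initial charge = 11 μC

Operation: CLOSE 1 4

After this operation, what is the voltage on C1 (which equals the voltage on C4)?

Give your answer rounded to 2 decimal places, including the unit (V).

Initial: C1(1μF, Q=20μC, V=20.00V), C2(2μF, Q=18μC, V=9.00V), C3(4μF, Q=6μC, V=1.50V), C4(4μF, Q=11μC, V=2.75V)
Op 1: CLOSE 1-4: Q_total=31.00, C_total=5.00, V=6.20; Q1=6.20, Q4=24.80; dissipated=119.025

Answer: 6.20 V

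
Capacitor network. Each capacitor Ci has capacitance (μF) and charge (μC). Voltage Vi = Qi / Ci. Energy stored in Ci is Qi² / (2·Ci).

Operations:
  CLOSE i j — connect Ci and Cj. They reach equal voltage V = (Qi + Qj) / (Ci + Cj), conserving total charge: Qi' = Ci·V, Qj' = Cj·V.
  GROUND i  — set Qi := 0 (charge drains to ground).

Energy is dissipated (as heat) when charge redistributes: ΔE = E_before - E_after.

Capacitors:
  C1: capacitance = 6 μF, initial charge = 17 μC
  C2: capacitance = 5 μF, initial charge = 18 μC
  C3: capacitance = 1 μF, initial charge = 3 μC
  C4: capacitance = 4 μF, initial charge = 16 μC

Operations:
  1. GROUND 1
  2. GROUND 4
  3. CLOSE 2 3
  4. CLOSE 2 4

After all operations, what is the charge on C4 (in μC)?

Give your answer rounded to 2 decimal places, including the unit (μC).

Initial: C1(6μF, Q=17μC, V=2.83V), C2(5μF, Q=18μC, V=3.60V), C3(1μF, Q=3μC, V=3.00V), C4(4μF, Q=16μC, V=4.00V)
Op 1: GROUND 1: Q1=0; energy lost=24.083
Op 2: GROUND 4: Q4=0; energy lost=32.000
Op 3: CLOSE 2-3: Q_total=21.00, C_total=6.00, V=3.50; Q2=17.50, Q3=3.50; dissipated=0.150
Op 4: CLOSE 2-4: Q_total=17.50, C_total=9.00, V=1.94; Q2=9.72, Q4=7.78; dissipated=13.611
Final charges: Q1=0.00, Q2=9.72, Q3=3.50, Q4=7.78

Answer: 7.78 μC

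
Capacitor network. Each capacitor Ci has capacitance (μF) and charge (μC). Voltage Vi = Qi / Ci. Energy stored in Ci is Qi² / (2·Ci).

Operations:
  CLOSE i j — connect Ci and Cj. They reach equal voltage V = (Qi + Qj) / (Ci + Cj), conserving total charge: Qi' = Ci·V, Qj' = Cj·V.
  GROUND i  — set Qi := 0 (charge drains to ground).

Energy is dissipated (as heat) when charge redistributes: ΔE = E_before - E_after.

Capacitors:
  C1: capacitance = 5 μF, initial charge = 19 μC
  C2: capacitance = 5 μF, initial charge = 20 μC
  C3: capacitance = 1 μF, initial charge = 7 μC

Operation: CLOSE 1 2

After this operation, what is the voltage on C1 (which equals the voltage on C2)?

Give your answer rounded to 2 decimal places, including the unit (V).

Initial: C1(5μF, Q=19μC, V=3.80V), C2(5μF, Q=20μC, V=4.00V), C3(1μF, Q=7μC, V=7.00V)
Op 1: CLOSE 1-2: Q_total=39.00, C_total=10.00, V=3.90; Q1=19.50, Q2=19.50; dissipated=0.050

Answer: 3.90 V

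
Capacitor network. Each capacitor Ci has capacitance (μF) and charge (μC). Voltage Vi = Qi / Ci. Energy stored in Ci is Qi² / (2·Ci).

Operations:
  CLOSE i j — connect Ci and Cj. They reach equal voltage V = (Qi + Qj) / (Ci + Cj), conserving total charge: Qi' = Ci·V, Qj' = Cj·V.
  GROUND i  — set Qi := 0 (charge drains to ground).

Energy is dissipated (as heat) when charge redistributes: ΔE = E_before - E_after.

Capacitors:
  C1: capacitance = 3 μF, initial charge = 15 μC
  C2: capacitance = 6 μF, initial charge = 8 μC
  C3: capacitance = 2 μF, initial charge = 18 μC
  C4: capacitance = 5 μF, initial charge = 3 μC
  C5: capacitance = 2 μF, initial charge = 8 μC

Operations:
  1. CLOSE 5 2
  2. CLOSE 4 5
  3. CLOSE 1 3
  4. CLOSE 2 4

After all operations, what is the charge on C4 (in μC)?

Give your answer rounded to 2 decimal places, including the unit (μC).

Initial: C1(3μF, Q=15μC, V=5.00V), C2(6μF, Q=8μC, V=1.33V), C3(2μF, Q=18μC, V=9.00V), C4(5μF, Q=3μC, V=0.60V), C5(2μF, Q=8μC, V=4.00V)
Op 1: CLOSE 5-2: Q_total=16.00, C_total=8.00, V=2.00; Q5=4.00, Q2=12.00; dissipated=5.333
Op 2: CLOSE 4-5: Q_total=7.00, C_total=7.00, V=1.00; Q4=5.00, Q5=2.00; dissipated=1.400
Op 3: CLOSE 1-3: Q_total=33.00, C_total=5.00, V=6.60; Q1=19.80, Q3=13.20; dissipated=9.600
Op 4: CLOSE 2-4: Q_total=17.00, C_total=11.00, V=1.55; Q2=9.27, Q4=7.73; dissipated=1.364
Final charges: Q1=19.80, Q2=9.27, Q3=13.20, Q4=7.73, Q5=2.00

Answer: 7.73 μC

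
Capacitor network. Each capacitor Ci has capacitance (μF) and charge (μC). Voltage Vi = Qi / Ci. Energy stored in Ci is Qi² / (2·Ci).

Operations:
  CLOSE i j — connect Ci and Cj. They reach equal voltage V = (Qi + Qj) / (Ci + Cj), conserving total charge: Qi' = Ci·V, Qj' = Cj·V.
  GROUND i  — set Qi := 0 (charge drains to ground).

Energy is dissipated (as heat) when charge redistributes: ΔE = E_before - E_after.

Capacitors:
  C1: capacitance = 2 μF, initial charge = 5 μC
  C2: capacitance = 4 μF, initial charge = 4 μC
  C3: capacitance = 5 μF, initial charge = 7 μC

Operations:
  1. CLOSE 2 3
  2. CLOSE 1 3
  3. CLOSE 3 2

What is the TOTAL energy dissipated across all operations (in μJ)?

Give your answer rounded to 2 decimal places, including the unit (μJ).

Answer: 1.49 μJ

Derivation:
Initial: C1(2μF, Q=5μC, V=2.50V), C2(4μF, Q=4μC, V=1.00V), C3(5μF, Q=7μC, V=1.40V)
Op 1: CLOSE 2-3: Q_total=11.00, C_total=9.00, V=1.22; Q2=4.89, Q3=6.11; dissipated=0.178
Op 2: CLOSE 1-3: Q_total=11.11, C_total=7.00, V=1.59; Q1=3.17, Q3=7.94; dissipated=1.166
Op 3: CLOSE 3-2: Q_total=12.83, C_total=9.00, V=1.43; Q3=7.13, Q2=5.70; dissipated=0.148
Total dissipated: 1.492 μJ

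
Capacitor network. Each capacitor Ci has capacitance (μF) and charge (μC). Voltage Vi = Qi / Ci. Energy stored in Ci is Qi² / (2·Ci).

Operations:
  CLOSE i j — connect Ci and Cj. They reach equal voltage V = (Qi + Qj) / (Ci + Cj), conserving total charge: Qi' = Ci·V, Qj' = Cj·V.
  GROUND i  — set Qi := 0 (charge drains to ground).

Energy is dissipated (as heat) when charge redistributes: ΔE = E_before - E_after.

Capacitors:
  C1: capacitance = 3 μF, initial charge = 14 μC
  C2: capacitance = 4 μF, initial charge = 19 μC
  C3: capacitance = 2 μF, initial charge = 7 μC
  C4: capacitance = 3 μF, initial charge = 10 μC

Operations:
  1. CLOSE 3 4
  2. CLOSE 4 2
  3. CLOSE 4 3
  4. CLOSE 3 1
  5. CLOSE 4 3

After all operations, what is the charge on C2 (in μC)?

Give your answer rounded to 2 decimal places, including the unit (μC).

Answer: 16.69 μC

Derivation:
Initial: C1(3μF, Q=14μC, V=4.67V), C2(4μF, Q=19μC, V=4.75V), C3(2μF, Q=7μC, V=3.50V), C4(3μF, Q=10μC, V=3.33V)
Op 1: CLOSE 3-4: Q_total=17.00, C_total=5.00, V=3.40; Q3=6.80, Q4=10.20; dissipated=0.017
Op 2: CLOSE 4-2: Q_total=29.20, C_total=7.00, V=4.17; Q4=12.51, Q2=16.69; dissipated=1.562
Op 3: CLOSE 4-3: Q_total=19.31, C_total=5.00, V=3.86; Q4=11.59, Q3=7.73; dissipated=0.357
Op 4: CLOSE 3-1: Q_total=21.73, C_total=5.00, V=4.35; Q3=8.69, Q1=13.04; dissipated=0.388
Op 5: CLOSE 4-3: Q_total=20.28, C_total=5.00, V=4.06; Q4=12.17, Q3=8.11; dissipated=0.140
Final charges: Q1=13.04, Q2=16.69, Q3=8.11, Q4=12.17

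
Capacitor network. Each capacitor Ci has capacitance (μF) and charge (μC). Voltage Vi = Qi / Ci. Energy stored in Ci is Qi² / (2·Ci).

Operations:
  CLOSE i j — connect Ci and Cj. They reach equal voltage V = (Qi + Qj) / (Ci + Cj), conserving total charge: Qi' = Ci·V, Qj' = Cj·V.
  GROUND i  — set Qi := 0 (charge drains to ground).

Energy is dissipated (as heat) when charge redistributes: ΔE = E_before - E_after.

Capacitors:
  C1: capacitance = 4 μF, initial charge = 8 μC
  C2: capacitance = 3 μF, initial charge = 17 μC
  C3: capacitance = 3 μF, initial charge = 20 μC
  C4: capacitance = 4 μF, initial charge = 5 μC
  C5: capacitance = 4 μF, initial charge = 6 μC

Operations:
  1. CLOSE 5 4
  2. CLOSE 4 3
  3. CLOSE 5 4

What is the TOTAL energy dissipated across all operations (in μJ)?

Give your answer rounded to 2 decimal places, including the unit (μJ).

Initial: C1(4μF, Q=8μC, V=2.00V), C2(3μF, Q=17μC, V=5.67V), C3(3μF, Q=20μC, V=6.67V), C4(4μF, Q=5μC, V=1.25V), C5(4μF, Q=6μC, V=1.50V)
Op 1: CLOSE 5-4: Q_total=11.00, C_total=8.00, V=1.38; Q5=5.50, Q4=5.50; dissipated=0.062
Op 2: CLOSE 4-3: Q_total=25.50, C_total=7.00, V=3.64; Q4=14.57, Q3=10.93; dissipated=24.001
Op 3: CLOSE 5-4: Q_total=20.07, C_total=8.00, V=2.51; Q5=10.04, Q4=10.04; dissipated=5.143
Total dissipated: 29.207 μJ

Answer: 29.21 μJ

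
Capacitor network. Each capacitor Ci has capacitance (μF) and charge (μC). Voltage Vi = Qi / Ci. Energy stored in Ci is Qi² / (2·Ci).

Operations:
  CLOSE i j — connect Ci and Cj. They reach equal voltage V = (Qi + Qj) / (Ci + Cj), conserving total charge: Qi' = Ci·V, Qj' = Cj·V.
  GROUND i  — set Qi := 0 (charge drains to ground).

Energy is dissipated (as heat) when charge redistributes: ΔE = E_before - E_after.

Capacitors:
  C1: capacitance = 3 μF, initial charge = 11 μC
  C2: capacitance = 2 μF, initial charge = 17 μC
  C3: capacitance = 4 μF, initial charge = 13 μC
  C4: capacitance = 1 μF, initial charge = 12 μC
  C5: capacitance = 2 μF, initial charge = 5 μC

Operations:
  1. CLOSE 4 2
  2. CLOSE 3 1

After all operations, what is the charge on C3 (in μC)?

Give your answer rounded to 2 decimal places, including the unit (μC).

Answer: 13.71 μC

Derivation:
Initial: C1(3μF, Q=11μC, V=3.67V), C2(2μF, Q=17μC, V=8.50V), C3(4μF, Q=13μC, V=3.25V), C4(1μF, Q=12μC, V=12.00V), C5(2μF, Q=5μC, V=2.50V)
Op 1: CLOSE 4-2: Q_total=29.00, C_total=3.00, V=9.67; Q4=9.67, Q2=19.33; dissipated=4.083
Op 2: CLOSE 3-1: Q_total=24.00, C_total=7.00, V=3.43; Q3=13.71, Q1=10.29; dissipated=0.149
Final charges: Q1=10.29, Q2=19.33, Q3=13.71, Q4=9.67, Q5=5.00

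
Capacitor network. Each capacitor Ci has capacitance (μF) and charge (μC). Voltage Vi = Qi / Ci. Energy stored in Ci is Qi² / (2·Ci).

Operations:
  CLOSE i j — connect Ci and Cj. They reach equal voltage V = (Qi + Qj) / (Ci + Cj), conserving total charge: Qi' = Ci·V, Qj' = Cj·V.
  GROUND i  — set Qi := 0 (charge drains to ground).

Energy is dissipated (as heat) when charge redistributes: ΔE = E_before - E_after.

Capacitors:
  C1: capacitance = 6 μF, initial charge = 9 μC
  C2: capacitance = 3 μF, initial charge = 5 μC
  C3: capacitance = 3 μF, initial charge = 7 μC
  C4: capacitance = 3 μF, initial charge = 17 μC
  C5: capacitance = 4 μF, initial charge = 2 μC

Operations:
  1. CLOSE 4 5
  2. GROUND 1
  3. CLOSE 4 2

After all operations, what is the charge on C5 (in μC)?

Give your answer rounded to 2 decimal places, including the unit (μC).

Answer: 10.86 μC

Derivation:
Initial: C1(6μF, Q=9μC, V=1.50V), C2(3μF, Q=5μC, V=1.67V), C3(3μF, Q=7μC, V=2.33V), C4(3μF, Q=17μC, V=5.67V), C5(4μF, Q=2μC, V=0.50V)
Op 1: CLOSE 4-5: Q_total=19.00, C_total=7.00, V=2.71; Q4=8.14, Q5=10.86; dissipated=22.881
Op 2: GROUND 1: Q1=0; energy lost=6.750
Op 3: CLOSE 4-2: Q_total=13.14, C_total=6.00, V=2.19; Q4=6.57, Q2=6.57; dissipated=0.823
Final charges: Q1=0.00, Q2=6.57, Q3=7.00, Q4=6.57, Q5=10.86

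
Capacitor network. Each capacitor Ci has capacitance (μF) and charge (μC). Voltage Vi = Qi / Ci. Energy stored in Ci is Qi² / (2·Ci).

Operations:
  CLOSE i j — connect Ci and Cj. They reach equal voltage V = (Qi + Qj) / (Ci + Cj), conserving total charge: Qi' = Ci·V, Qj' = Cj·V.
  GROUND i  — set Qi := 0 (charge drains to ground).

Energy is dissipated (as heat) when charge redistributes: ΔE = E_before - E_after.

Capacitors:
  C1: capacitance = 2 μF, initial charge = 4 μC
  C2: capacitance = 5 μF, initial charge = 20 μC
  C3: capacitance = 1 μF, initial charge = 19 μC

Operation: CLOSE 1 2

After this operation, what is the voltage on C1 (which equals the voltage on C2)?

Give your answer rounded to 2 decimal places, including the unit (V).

Initial: C1(2μF, Q=4μC, V=2.00V), C2(5μF, Q=20μC, V=4.00V), C3(1μF, Q=19μC, V=19.00V)
Op 1: CLOSE 1-2: Q_total=24.00, C_total=7.00, V=3.43; Q1=6.86, Q2=17.14; dissipated=2.857

Answer: 3.43 V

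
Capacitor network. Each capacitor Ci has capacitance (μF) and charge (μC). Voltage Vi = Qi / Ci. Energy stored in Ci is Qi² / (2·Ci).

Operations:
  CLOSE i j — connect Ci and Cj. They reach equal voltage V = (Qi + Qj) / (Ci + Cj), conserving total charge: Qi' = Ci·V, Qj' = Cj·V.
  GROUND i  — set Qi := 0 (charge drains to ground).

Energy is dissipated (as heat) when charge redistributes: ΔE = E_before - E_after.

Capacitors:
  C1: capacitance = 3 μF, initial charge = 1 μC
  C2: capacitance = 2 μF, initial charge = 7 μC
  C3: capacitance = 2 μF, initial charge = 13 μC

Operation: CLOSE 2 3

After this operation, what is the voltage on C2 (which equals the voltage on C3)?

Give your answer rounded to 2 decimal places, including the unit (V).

Initial: C1(3μF, Q=1μC, V=0.33V), C2(2μF, Q=7μC, V=3.50V), C3(2μF, Q=13μC, V=6.50V)
Op 1: CLOSE 2-3: Q_total=20.00, C_total=4.00, V=5.00; Q2=10.00, Q3=10.00; dissipated=4.500

Answer: 5.00 V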